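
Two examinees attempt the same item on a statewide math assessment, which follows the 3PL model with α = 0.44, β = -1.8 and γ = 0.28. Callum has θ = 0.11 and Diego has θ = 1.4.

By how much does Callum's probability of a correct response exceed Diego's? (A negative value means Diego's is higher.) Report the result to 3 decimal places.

-0.076

P(θ) = γ + (1 − γ) · 1 / (1 + exp(−α(θ − β)))
P(Callum) = 0.7830  [exponent 0.8404]
P(Diego) = 0.8585  [exponent 1.4080]
Difference = 0.7830 − 0.8585 = -0.0755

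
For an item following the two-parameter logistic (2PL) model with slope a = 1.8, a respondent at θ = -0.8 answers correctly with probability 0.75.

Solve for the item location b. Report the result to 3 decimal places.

P(θ) = 1 / (1 + exp(−a(θ − b)))
logit(0.75) = ln(0.75/0.25) = 1.0986
b = θ − logit/(a) = -0.8 − 1.0986/1.8000 = -1.4103

-1.410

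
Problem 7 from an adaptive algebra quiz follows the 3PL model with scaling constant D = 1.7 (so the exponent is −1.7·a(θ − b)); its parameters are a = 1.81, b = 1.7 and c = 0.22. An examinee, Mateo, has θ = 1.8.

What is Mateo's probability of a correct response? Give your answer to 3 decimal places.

P(θ) = c + (1 − c) · 1 / (1 + exp(−D·a(θ − b)))
Exponent: 1.7 × 1.81 × (1.8 − 1.7) = 0.3077
1/(1 + e^{-0.3077}) = 0.5763
P = 0.22 + 0.78 × 0.5763 = 0.6695

0.670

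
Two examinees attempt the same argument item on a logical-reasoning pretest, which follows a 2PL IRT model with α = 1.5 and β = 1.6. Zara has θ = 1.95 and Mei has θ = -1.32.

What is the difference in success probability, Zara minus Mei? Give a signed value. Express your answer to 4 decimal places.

P(θ) = 1 / (1 + exp(−α(θ − β)))
P(Zara) = 0.6283  [exponent 0.5250]
P(Mei) = 0.0124  [exponent -4.3800]
Difference = 0.6283 − 0.0124 = 0.6159

0.6159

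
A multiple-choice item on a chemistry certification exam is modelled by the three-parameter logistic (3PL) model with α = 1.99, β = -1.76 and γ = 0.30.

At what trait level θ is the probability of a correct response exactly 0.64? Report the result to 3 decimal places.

-1.789

P(θ) = γ + (1 − γ) · 1 / (1 + exp(−α(θ − β)))
Remove guessing floor: (0.64 − 0.30)/(1 − 0.30) = 0.4857
logit = ln(0.4857/0.5143) = -0.0572
θ = β + logit/(α) = -1.76 + (-0.0572)/1.9900 = -1.7887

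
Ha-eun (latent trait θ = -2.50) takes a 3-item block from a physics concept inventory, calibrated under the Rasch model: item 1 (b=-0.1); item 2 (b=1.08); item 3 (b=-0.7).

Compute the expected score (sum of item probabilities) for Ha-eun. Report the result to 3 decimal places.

P(θ) = 1 / (1 + exp(−(θ − b)))
P_1 = 1/(1+e^{2.4000}) = 0.0832
P_2 = 1/(1+e^{3.5800}) = 0.0271
P_3 = 1/(1+e^{1.8000}) = 0.1419
E[score] = 0.0832 + 0.0271 + 0.1419 = 0.2521

0.252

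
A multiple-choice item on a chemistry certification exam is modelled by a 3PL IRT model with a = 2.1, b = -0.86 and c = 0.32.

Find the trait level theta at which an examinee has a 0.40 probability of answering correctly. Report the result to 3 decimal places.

P(theta) = c + (1 − c) · 1 / (1 + exp(−a(theta − b)))
Remove guessing floor: (0.40 − 0.32)/(1 − 0.32) = 0.1176
logit = ln(0.1176/0.8824) = -2.0149
theta = b + logit/(a) = -0.86 + (-2.0149)/2.1000 = -1.8195

-1.819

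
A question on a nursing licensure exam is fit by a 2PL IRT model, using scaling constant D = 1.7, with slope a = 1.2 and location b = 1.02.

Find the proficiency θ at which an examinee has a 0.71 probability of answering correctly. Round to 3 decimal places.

1.459

P(θ) = 1 / (1 + exp(−D·a(θ − b)))
logit = ln(0.7100/0.2900) = 0.8954
θ = b + logit/(1.7·a) = 1.02 + 0.8954/2.0400 = 1.4589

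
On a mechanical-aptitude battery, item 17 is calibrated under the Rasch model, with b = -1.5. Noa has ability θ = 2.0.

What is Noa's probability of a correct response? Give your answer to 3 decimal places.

P(θ) = 1 / (1 + exp(−(θ − b)))
Exponent: (2.0 − (-1.5)) = 3.5000
1/(1 + e^{-3.5000}) = 0.9707
P = 0.9707

0.971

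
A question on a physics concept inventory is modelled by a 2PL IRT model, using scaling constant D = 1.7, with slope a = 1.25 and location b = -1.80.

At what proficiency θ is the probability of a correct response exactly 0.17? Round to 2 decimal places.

P(θ) = 1 / (1 + exp(−D·a(θ − b)))
logit = ln(0.1700/0.8300) = -1.5856
θ = b + logit/(1.7·a) = -1.80 + (-1.5856)/2.1250 = -2.5462

-2.55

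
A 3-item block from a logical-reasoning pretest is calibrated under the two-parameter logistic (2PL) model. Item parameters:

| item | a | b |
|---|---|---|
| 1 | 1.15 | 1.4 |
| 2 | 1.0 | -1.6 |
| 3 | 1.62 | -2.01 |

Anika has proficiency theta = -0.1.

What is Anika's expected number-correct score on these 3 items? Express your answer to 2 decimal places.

P(theta) = 1 / (1 + exp(−a(theta − b)))
P_1 = 1/(1+e^{1.7250}) = 0.1512
P_2 = 1/(1+e^{-1.5000}) = 0.8176
P_3 = 1/(1+e^{-3.0942}) = 0.9567
E[score] = 0.1512 + 0.8176 + 0.9567 = 1.9255

1.93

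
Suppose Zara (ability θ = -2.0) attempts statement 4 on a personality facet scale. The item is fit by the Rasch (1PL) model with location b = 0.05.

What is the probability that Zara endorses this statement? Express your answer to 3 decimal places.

P(θ) = 1 / (1 + exp(−(θ − b)))
Exponent: (-2.0 − 0.05) = -2.0500
1/(1 + e^{2.0500}) = 0.1141
P = 0.1141

0.114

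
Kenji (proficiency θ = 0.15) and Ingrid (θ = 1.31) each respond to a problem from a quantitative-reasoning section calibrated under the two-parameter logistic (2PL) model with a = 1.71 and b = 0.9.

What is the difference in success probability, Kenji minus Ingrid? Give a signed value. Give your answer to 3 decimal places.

P(θ) = 1 / (1 + exp(−a(θ − b)))
P(Kenji) = 0.2171  [exponent -1.2825]
P(Ingrid) = 0.6684  [exponent 0.7011]
Difference = 0.2171 − 0.6684 = -0.4513

-0.451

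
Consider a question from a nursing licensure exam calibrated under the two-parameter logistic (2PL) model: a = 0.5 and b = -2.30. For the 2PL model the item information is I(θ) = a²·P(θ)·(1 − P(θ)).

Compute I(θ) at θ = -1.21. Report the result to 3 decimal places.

0.058

P = 1/(1+e^{-0.5450}) = 0.6330
P(1−P) = 0.6330 × 0.3670 = 0.2323
I = a² × P(1−P) = 0.5² × 0.2323 = 0.05808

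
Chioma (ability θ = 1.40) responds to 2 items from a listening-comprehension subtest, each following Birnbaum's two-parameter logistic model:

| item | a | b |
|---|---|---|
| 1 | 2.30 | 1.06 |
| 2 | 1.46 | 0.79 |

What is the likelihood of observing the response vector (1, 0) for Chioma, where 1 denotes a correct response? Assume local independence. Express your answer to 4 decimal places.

P(θ) = 1 / (1 + exp(−a(θ − b)))
P_1 = 1/(1+e^{-0.7820}) = 0.6861
P_2 = 1/(1+e^{-0.8906}) = 0.7090
L = P_1 × (1−P_2) = 0.6861 × 0.2910 = 0.19965

0.1996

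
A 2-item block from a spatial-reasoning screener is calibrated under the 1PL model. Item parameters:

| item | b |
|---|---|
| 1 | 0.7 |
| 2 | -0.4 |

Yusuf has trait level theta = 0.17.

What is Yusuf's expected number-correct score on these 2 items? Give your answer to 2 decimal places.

P(theta) = 1 / (1 + exp(−(theta − b)))
P_1 = 1/(1+e^{0.5300}) = 0.3705
P_2 = 1/(1+e^{-0.5700}) = 0.6388
E[score] = 0.3705 + 0.6388 = 1.0093

1.01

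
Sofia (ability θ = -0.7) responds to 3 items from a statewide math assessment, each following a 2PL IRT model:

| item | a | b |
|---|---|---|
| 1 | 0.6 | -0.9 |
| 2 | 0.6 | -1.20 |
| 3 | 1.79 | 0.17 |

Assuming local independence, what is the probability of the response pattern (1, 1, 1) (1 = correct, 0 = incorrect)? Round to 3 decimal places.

P(θ) = 1 / (1 + exp(−a(θ − b)))
P_1 = 1/(1+e^{-0.1200}) = 0.5300
P_2 = 1/(1+e^{-0.3000}) = 0.5744
P_3 = 1/(1+e^{1.5573}) = 0.1740
L = P_1 × P_2 × P_3 = 0.5300 × 0.5744 × 0.1740 = 0.05298

0.053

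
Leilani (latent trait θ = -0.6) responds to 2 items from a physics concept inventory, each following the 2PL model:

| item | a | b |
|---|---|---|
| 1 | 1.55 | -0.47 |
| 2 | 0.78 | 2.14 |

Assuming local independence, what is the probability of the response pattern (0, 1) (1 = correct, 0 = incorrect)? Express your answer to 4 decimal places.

P(θ) = 1 / (1 + exp(−a(θ − b)))
P_1 = 1/(1+e^{0.2015}) = 0.4498
P_2 = 1/(1+e^{2.1372}) = 0.1055
L = (1−P_1) × P_2 = 0.5502 × 0.1055 = 0.05807

0.0581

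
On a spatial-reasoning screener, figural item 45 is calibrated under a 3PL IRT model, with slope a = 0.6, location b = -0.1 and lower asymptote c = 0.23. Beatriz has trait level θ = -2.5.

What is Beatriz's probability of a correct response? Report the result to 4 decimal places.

P(θ) = c + (1 − c) · 1 / (1 + exp(−a(θ − b)))
Exponent: 0.6 × (-2.5 − (-0.1)) = -1.4400
1/(1 + e^{1.4400}) = 0.1915
P = 0.23 + 0.77 × 0.1915 = 0.3775

0.3775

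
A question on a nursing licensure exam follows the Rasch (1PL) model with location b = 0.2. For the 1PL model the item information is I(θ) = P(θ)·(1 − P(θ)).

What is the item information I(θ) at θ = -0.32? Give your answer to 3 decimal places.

0.234

P = 1/(1+e^{0.5200}) = 0.3729
P(1−P) = 0.3729 × 0.6271 = 0.2338
I = P(1−P) = 0.23383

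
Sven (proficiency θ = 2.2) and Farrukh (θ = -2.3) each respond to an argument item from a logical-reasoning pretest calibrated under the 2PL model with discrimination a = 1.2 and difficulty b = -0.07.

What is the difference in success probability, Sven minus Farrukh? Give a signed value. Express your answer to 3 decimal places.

0.874

P(θ) = 1 / (1 + exp(−a(θ − b)))
P(Sven) = 0.9384  [exponent 2.7240]
P(Farrukh) = 0.0644  [exponent -2.6760]
Difference = 0.9384 − 0.0644 = 0.8740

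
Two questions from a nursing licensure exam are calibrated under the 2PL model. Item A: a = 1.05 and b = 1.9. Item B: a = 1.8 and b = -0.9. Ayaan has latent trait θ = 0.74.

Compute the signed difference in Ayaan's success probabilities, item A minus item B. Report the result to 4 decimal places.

-0.7221

P(θ) = 1 / (1 + exp(−a(θ − b)))
P_A = 0.2283
P_B = 0.9504
P_A − P_B = -0.7221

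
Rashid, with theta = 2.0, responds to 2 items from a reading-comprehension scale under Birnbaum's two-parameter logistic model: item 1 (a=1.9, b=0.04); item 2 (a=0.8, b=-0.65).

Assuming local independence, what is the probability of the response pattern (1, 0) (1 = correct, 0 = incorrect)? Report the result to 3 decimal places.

0.105

P(theta) = 1 / (1 + exp(−a(theta − b)))
P_1 = 1/(1+e^{-3.7240}) = 0.9764
P_2 = 1/(1+e^{-2.1200}) = 0.8928
L = P_1 × (1−P_2) = 0.9764 × 0.1072 = 0.10464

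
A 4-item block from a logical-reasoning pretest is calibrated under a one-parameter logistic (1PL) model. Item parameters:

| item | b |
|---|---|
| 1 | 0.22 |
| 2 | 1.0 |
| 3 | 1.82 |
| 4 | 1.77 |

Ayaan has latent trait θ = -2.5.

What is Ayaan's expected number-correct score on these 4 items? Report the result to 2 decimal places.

P(θ) = 1 / (1 + exp(−(θ − b)))
P_1 = 1/(1+e^{2.7200}) = 0.0618
P_2 = 1/(1+e^{3.5000}) = 0.0293
P_3 = 1/(1+e^{4.3200}) = 0.0131
P_4 = 1/(1+e^{4.2700}) = 0.0138
E[score] = 0.0618 + 0.0293 + 0.0131 + 0.0138 = 0.1180

0.12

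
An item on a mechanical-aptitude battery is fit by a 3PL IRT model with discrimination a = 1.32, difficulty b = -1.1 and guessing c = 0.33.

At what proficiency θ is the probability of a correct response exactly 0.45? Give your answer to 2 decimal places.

P(θ) = c + (1 − c) · 1 / (1 + exp(−a(θ − b)))
Remove guessing floor: (0.45 − 0.33)/(1 − 0.33) = 0.1791
logit = ln(0.1791/0.8209) = -1.5224
θ = b + logit/(a) = -1.1 + (-1.5224)/1.3200 = -2.2534

-2.25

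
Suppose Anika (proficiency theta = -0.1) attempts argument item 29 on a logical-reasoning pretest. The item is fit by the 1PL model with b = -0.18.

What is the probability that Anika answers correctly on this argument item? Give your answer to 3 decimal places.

0.520

P(theta) = 1 / (1 + exp(−(theta − b)))
Exponent: (-0.1 − (-0.18)) = 0.0800
1/(1 + e^{-0.0800}) = 0.5200
P = 0.5200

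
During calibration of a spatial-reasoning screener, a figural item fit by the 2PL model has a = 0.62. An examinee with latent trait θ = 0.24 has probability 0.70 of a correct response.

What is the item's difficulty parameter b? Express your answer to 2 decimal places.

-1.13

P(θ) = 1 / (1 + exp(−a(θ − b)))
logit(0.70) = ln(0.70/0.30) = 0.8473
b = θ − logit/(a) = 0.24 − 0.8473/0.6200 = -1.1266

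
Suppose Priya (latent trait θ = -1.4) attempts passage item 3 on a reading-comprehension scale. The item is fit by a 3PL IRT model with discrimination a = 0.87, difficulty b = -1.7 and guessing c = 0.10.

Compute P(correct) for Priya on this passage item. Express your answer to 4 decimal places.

P(θ) = c + (1 − c) · 1 / (1 + exp(−a(θ − b)))
Exponent: 0.87 × (-1.4 − (-1.7)) = 0.2610
1/(1 + e^{-0.2610}) = 0.5649
P = 0.10 + 0.90 × 0.5649 = 0.6084

0.6084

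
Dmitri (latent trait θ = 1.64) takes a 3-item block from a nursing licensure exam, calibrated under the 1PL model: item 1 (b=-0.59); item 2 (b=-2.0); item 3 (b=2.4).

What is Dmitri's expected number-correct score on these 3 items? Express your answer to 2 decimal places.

P(θ) = 1 / (1 + exp(−(θ − b)))
P_1 = 1/(1+e^{-2.2300}) = 0.9029
P_2 = 1/(1+e^{-3.6400}) = 0.9744
P_3 = 1/(1+e^{0.7600}) = 0.3186
E[score] = 0.9029 + 0.9744 + 0.3186 = 2.1960

2.20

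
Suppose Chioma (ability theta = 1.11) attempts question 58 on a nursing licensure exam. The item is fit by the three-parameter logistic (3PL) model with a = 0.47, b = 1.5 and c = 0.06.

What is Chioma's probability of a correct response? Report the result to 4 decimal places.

0.4870

P(theta) = c + (1 − c) · 1 / (1 + exp(−a(theta − b)))
Exponent: 0.47 × (1.11 − 1.5) = -0.1833
1/(1 + e^{0.1833}) = 0.4543
P = 0.06 + 0.94 × 0.4543 = 0.4870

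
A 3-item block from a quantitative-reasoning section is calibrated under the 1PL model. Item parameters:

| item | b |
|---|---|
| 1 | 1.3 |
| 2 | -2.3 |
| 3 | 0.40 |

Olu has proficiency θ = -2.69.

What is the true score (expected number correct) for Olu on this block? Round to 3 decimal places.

0.465

P(θ) = 1 / (1 + exp(−(θ − b)))
P_1 = 1/(1+e^{3.9900}) = 0.0182
P_2 = 1/(1+e^{0.3900}) = 0.4037
P_3 = 1/(1+e^{3.0900}) = 0.0435
E[score] = 0.0182 + 0.4037 + 0.0435 = 0.4654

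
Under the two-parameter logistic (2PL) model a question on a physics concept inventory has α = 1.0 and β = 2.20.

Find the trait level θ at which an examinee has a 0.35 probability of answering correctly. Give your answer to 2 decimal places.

1.58

P(θ) = 1 / (1 + exp(−α(θ − β)))
logit = ln(0.3500/0.6500) = -0.6190
θ = β + logit/(α) = 2.20 + (-0.6190)/1.0000 = 1.5810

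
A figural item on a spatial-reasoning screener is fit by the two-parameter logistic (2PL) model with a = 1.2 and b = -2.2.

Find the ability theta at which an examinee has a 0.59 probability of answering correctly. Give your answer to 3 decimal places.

P(theta) = 1 / (1 + exp(−a(theta − b)))
logit = ln(0.5900/0.4100) = 0.3640
theta = b + logit/(a) = -2.2 + 0.3640/1.2000 = -1.8967

-1.897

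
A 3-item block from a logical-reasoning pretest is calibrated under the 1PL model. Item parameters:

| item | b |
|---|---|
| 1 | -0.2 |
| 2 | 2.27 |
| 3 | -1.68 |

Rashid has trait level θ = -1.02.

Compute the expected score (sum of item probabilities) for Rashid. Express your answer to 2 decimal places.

P(θ) = 1 / (1 + exp(−(θ − b)))
P_1 = 1/(1+e^{0.8200}) = 0.3058
P_2 = 1/(1+e^{3.2900}) = 0.0359
P_3 = 1/(1+e^{-0.6600}) = 0.6593
E[score] = 0.3058 + 0.0359 + 0.6593 = 1.0009

1.00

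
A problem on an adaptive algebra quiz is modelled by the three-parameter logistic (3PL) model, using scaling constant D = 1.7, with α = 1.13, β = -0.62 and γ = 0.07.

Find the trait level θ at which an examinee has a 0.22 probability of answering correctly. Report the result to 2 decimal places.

P(θ) = γ + (1 − γ) · 1 / (1 + exp(−D·α(θ − β)))
Remove guessing floor: (0.22 − 0.07)/(1 − 0.07) = 0.1613
logit = ln(0.1613/0.8387) = -1.6487
θ = β + logit/(1.7·α) = -0.62 + (-1.6487)/1.9210 = -1.4782

-1.48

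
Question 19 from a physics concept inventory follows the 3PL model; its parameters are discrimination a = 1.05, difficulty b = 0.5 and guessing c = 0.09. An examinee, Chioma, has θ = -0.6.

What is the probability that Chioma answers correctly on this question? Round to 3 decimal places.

P(θ) = c + (1 − c) · 1 / (1 + exp(−a(θ − b)))
Exponent: 1.05 × (-0.6 − 0.5) = -1.1550
1/(1 + e^{1.1550}) = 0.2396
P = 0.09 + 0.91 × 0.2396 = 0.3080

0.308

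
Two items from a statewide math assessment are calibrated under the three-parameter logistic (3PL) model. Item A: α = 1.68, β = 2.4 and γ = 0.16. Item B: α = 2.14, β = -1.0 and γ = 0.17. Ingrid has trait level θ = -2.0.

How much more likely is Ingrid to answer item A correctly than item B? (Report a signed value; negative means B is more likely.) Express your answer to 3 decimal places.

-0.097

P(θ) = γ + (1 − γ) · 1 / (1 + exp(−α(θ − β)))
P_A = 0.1605
P_B = 0.2574
P_A − P_B = -0.0969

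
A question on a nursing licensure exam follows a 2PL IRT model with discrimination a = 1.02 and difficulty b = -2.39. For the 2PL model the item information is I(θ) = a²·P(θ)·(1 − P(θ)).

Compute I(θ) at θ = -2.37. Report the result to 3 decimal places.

P = 1/(1+e^{-0.0204}) = 0.5051
P(1−P) = 0.5051 × 0.4949 = 0.2500
I = a² × P(1−P) = 1.02² × 0.2500 = 0.26007

0.260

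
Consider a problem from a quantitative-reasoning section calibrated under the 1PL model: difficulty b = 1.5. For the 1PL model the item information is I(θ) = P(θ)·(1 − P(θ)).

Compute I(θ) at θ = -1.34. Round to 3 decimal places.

0.052

P = 1/(1+e^{2.8400}) = 0.0552
P(1−P) = 0.0552 × 0.9448 = 0.0522
I = P(1−P) = 0.05215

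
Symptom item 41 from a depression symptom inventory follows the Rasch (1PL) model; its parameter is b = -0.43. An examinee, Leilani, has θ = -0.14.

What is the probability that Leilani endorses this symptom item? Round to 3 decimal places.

0.572

P(θ) = 1 / (1 + exp(−(θ − b)))
Exponent: (-0.14 − (-0.43)) = 0.2900
1/(1 + e^{-0.2900}) = 0.5720
P = 0.5720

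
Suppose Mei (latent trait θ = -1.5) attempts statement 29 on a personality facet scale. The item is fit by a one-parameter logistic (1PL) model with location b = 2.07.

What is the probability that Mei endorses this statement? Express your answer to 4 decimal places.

0.0274

P(θ) = 1 / (1 + exp(−(θ − b)))
Exponent: (-1.5 − 2.07) = -3.5700
1/(1 + e^{3.5700}) = 0.0274
P = 0.0274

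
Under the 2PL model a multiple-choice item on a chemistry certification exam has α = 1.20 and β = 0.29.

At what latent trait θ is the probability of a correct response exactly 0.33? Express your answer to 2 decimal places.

P(θ) = 1 / (1 + exp(−α(θ − β)))
logit = ln(0.3300/0.6700) = -0.7082
θ = β + logit/(α) = 0.29 + (-0.7082)/1.2000 = -0.3002

-0.30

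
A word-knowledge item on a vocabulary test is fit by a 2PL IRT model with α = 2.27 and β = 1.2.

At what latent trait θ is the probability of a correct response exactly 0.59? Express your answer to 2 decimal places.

1.36

P(θ) = 1 / (1 + exp(−α(θ − β)))
logit = ln(0.5900/0.4100) = 0.3640
θ = β + logit/(α) = 1.2 + 0.3640/2.2700 = 1.3603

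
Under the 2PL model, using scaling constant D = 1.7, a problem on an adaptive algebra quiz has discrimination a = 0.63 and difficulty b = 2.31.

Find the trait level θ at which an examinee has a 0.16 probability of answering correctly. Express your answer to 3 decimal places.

0.762

P(θ) = 1 / (1 + exp(−D·a(θ − b)))
logit = ln(0.1600/0.8400) = -1.6582
θ = b + logit/(1.7·a) = 2.31 + (-1.6582)/1.0710 = 0.7617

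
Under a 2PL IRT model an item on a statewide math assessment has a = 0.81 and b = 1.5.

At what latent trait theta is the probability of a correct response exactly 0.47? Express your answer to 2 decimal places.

1.35

P(theta) = 1 / (1 + exp(−a(theta − b)))
logit = ln(0.4700/0.5300) = -0.1201
theta = b + logit/(a) = 1.5 + (-0.1201)/0.8100 = 1.3517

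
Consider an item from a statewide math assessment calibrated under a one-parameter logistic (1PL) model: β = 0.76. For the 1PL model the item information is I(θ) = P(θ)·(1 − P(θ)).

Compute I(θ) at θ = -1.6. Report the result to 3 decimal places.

P = 1/(1+e^{2.3600}) = 0.0863
P(1−P) = 0.0863 × 0.9137 = 0.0788
I = P(1−P) = 0.07883

0.079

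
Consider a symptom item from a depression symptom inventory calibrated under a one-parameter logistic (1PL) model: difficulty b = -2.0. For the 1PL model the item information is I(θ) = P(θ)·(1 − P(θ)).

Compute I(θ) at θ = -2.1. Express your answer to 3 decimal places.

P = 1/(1+e^{0.1000}) = 0.4750
P(1−P) = 0.4750 × 0.5250 = 0.2494
I = P(1−P) = 0.24938

0.249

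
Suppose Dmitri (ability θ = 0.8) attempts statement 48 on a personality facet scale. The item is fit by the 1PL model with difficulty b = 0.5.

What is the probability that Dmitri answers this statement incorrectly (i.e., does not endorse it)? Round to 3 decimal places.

0.426

P(θ) = 1 / (1 + exp(−(θ − b)))
Exponent: (0.8 − 0.5) = 0.3000
1/(1 + e^{-0.3000}) = 0.5744
P = 0.5744
P(incorrect) = 1 − 0.5744 = 0.4256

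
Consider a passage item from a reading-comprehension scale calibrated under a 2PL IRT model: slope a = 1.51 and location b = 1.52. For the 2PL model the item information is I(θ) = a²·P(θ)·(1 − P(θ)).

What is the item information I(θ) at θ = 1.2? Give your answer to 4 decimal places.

0.5380

P = 1/(1+e^{0.4832}) = 0.3815
P(1−P) = 0.3815 × 0.6185 = 0.2360
I = a² × P(1−P) = 1.51² × 0.2360 = 0.53801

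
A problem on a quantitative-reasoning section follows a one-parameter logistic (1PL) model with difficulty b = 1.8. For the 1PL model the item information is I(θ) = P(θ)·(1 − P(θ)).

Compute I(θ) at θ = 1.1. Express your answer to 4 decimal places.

P = 1/(1+e^{0.7000}) = 0.3318
P(1−P) = 0.3318 × 0.6682 = 0.2217
I = P(1−P) = 0.22171

0.2217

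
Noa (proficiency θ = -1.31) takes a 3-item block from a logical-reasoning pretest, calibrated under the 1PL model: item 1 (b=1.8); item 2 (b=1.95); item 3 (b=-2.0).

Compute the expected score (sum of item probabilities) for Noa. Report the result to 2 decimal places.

0.75

P(θ) = 1 / (1 + exp(−(θ − b)))
P_1 = 1/(1+e^{3.1100}) = 0.0427
P_2 = 1/(1+e^{3.2600}) = 0.0370
P_3 = 1/(1+e^{-0.6900}) = 0.6660
E[score] = 0.0427 + 0.0370 + 0.6660 = 0.7456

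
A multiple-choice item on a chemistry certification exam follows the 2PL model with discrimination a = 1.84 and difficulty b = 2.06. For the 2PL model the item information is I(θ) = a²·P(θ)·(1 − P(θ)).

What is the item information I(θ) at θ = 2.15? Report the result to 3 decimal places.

0.841

P = 1/(1+e^{-0.1656}) = 0.5413
P(1−P) = 0.5413 × 0.4587 = 0.2483
I = a² × P(1−P) = 1.84² × 0.2483 = 0.84062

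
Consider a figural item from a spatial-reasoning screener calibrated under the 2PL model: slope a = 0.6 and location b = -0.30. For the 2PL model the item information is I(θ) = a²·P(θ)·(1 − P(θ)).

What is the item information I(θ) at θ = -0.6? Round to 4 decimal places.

P = 1/(1+e^{0.1800}) = 0.4551
P(1−P) = 0.4551 × 0.5449 = 0.2480
I = a² × P(1−P) = 0.6² × 0.2480 = 0.08927

0.0893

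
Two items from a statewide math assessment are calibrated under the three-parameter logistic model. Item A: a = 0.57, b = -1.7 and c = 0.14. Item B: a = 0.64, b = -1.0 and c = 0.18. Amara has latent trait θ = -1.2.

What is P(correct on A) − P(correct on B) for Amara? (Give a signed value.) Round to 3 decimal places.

0.067

P(θ) = c + (1 − c) · 1 / (1 + exp(−a(θ − b)))
P_A = 0.6309
P_B = 0.5638
P_A − P_B = 0.0671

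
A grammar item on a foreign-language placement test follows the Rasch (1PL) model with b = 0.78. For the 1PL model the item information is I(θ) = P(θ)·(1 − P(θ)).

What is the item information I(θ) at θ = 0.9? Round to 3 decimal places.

0.249

P = 1/(1+e^{-0.1200}) = 0.5300
P(1−P) = 0.5300 × 0.4700 = 0.2491
I = P(1−P) = 0.24910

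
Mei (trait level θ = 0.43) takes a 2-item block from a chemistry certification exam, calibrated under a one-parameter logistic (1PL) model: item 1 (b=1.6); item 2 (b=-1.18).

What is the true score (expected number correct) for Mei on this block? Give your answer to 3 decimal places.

P(θ) = 1 / (1 + exp(−(θ − b)))
P_1 = 1/(1+e^{1.1700}) = 0.2369
P_2 = 1/(1+e^{-1.6100}) = 0.8334
E[score] = 0.2369 + 0.8334 = 1.0703

1.070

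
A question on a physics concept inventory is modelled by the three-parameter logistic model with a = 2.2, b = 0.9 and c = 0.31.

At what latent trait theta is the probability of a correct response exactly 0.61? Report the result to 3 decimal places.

P(theta) = c + (1 − c) · 1 / (1 + exp(−a(theta − b)))
Remove guessing floor: (0.61 − 0.31)/(1 − 0.31) = 0.4348
logit = ln(0.4348/0.5652) = -0.2624
theta = b + logit/(a) = 0.9 + (-0.2624)/2.2000 = 0.7807

0.781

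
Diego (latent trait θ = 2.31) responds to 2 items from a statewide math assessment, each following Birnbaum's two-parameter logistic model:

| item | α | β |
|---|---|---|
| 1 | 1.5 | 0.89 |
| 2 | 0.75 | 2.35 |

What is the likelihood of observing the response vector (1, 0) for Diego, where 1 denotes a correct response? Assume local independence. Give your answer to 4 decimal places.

0.4536

P(θ) = 1 / (1 + exp(−α(θ − β)))
P_1 = 1/(1+e^{-2.1300}) = 0.8938
P_2 = 1/(1+e^{0.0300}) = 0.4925
L = P_1 × (1−P_2) = 0.8938 × 0.5075 = 0.45360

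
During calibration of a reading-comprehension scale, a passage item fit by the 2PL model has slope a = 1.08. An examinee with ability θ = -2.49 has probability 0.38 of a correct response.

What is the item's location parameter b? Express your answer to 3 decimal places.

-2.037

P(θ) = 1 / (1 + exp(−a(θ − b)))
logit(0.38) = ln(0.38/0.62) = -0.4895
b = θ − logit/(a) = -2.49 − (-0.4895)/1.0800 = -2.0367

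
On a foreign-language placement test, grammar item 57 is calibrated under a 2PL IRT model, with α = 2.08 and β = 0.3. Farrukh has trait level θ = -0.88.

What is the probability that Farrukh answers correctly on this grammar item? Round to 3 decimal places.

0.079

P(θ) = 1 / (1 + exp(−α(θ − β)))
Exponent: 2.08 × (-0.88 − 0.3) = -2.4544
1/(1 + e^{2.4544}) = 0.0791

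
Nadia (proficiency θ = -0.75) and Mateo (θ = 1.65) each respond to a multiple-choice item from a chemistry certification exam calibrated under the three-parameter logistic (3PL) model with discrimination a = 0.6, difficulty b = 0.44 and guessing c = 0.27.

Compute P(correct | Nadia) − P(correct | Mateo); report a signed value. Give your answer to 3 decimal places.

P(θ) = c + (1 − c) · 1 / (1 + exp(−a(θ − b)))
P(Nadia) = 0.5100  [exponent -0.7140]
P(Mateo) = 0.7620  [exponent 0.7260]
Difference = 0.5100 − 0.7620 = -0.2520

-0.252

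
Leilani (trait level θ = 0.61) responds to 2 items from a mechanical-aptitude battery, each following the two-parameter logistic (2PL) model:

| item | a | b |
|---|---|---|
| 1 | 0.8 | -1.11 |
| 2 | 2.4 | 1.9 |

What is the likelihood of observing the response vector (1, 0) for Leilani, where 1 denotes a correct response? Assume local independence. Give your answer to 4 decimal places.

P(θ) = 1 / (1 + exp(−a(θ − b)))
P_1 = 1/(1+e^{-1.3760}) = 0.7983
P_2 = 1/(1+e^{3.0960}) = 0.0433
L = P_1 × (1−P_2) = 0.7983 × 0.9567 = 0.76380

0.7638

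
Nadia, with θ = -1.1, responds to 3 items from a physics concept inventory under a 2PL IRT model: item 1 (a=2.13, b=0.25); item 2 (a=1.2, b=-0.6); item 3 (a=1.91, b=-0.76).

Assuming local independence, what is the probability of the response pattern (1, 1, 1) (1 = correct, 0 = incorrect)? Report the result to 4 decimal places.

0.0065

P(θ) = 1 / (1 + exp(−a(θ − b)))
P_1 = 1/(1+e^{2.8755}) = 0.0534
P_2 = 1/(1+e^{0.6000}) = 0.3543
P_3 = 1/(1+e^{0.6494}) = 0.3431
L = P_1 × P_2 × P_3 = 0.0534 × 0.3543 × 0.3431 = 0.00649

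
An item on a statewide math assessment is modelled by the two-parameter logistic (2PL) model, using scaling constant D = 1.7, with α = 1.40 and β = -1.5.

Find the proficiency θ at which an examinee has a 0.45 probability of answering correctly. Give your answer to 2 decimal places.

P(θ) = 1 / (1 + exp(−D·α(θ − β)))
logit = ln(0.4500/0.5500) = -0.2007
θ = β + logit/(1.7·α) = -1.5 + (-0.2007)/2.3800 = -1.5843

-1.58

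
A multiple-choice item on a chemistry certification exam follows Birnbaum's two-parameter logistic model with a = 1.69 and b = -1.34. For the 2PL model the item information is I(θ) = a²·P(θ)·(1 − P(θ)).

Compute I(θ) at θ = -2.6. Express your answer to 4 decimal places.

0.2713

P = 1/(1+e^{2.1294}) = 0.1063
P(1−P) = 0.1063 × 0.8937 = 0.0950
I = a² × P(1−P) = 1.69² × 0.0950 = 0.27127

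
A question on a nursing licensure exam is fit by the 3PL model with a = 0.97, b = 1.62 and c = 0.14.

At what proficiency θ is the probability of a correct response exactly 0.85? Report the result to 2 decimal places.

3.22

P(θ) = c + (1 − c) · 1 / (1 + exp(−a(θ − b)))
Remove guessing floor: (0.85 − 0.14)/(1 − 0.14) = 0.8256
logit = ln(0.8256/0.1744) = 1.5546
θ = b + logit/(a) = 1.62 + 1.5546/0.9700 = 3.2227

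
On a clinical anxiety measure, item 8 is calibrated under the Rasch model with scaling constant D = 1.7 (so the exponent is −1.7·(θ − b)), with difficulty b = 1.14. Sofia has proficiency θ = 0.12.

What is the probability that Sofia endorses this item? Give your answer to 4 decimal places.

P(θ) = 1 / (1 + exp(−D·(θ − b)))
Exponent: 1.7 × (0.12 − 1.14) = -1.7340
1/(1 + e^{1.7340}) = 0.1501
P = 0.1501

0.1501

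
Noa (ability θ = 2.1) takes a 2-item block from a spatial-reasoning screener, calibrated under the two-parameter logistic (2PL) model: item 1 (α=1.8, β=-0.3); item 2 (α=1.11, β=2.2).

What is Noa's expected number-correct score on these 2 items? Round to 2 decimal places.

1.46

P(θ) = 1 / (1 + exp(−α(θ − β)))
P_1 = 1/(1+e^{-4.3200}) = 0.9869
P_2 = 1/(1+e^{0.1110}) = 0.4723
E[score] = 0.9869 + 0.4723 = 1.4592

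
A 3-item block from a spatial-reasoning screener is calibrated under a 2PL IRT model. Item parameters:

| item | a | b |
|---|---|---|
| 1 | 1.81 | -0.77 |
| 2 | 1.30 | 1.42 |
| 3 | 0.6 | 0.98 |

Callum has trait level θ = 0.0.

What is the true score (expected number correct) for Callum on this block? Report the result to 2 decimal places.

P(θ) = 1 / (1 + exp(−a(θ − b)))
P_1 = 1/(1+e^{-1.3937}) = 0.8012
P_2 = 1/(1+e^{1.8460}) = 0.1363
P_3 = 1/(1+e^{0.5880}) = 0.3571
E[score] = 0.8012 + 0.1363 + 0.3571 = 1.2946

1.29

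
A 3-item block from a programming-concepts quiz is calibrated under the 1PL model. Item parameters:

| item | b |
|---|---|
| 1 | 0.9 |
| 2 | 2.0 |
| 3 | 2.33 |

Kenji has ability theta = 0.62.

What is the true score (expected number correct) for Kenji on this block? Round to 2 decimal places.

P(theta) = 1 / (1 + exp(−(theta − b)))
P_1 = 1/(1+e^{0.2800}) = 0.4305
P_2 = 1/(1+e^{1.3800}) = 0.2010
P_3 = 1/(1+e^{1.7100}) = 0.1532
E[score] = 0.4305 + 0.2010 + 0.1532 = 0.7846

0.78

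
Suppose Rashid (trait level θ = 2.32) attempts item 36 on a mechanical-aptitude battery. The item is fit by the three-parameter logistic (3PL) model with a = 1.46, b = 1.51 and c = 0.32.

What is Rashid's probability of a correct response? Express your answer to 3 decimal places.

0.840

P(θ) = c + (1 − c) · 1 / (1 + exp(−a(θ − b)))
Exponent: 1.46 × (2.32 − 1.51) = 1.1826
1/(1 + e^{-1.1826}) = 0.7654
P = 0.32 + 0.68 × 0.7654 = 0.8405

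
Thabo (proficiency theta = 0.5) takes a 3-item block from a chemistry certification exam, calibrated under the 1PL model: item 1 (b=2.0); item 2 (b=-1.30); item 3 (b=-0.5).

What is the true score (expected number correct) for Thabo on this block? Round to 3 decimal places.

1.772

P(theta) = 1 / (1 + exp(−(theta − b)))
P_1 = 1/(1+e^{1.5000}) = 0.1824
P_2 = 1/(1+e^{-1.8000}) = 0.8581
P_3 = 1/(1+e^{-1.0000}) = 0.7311
E[score] = 0.1824 + 0.8581 + 0.7311 = 1.7716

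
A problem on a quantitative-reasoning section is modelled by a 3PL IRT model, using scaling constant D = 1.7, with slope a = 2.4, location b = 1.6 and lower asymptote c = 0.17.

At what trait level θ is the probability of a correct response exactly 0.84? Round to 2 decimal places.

1.95

P(θ) = c + (1 − c) · 1 / (1 + exp(−D·a(θ − b)))
Remove guessing floor: (0.84 − 0.17)/(1 − 0.17) = 0.8072
logit = ln(0.8072/0.1928) = 1.4321
θ = b + logit/(1.7·a) = 1.6 + 1.4321/4.0800 = 1.9510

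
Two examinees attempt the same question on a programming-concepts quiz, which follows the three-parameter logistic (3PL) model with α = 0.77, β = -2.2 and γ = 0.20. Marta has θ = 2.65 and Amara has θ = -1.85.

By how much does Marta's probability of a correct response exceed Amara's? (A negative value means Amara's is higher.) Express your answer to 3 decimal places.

0.328

P(θ) = γ + (1 − γ) · 1 / (1 + exp(−α(θ − β)))
P(Marta) = 0.9813  [exponent 3.7345]
P(Amara) = 0.6536  [exponent 0.2695]
Difference = 0.9813 − 0.6536 = 0.3278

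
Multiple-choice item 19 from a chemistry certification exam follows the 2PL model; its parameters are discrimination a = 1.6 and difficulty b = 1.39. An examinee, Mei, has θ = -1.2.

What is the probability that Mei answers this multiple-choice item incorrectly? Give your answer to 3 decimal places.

P(θ) = 1 / (1 + exp(−a(θ − b)))
Exponent: 1.6 × (-1.2 − 1.39) = -4.1440
1/(1 + e^{4.1440}) = 0.0156
P(incorrect) = 1 − 0.0156 = 0.9844

0.984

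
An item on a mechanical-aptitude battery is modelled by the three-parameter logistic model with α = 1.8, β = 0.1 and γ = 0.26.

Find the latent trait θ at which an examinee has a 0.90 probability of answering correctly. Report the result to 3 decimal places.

1.131

P(θ) = γ + (1 − γ) · 1 / (1 + exp(−α(θ − β)))
Remove guessing floor: (0.90 − 0.26)/(1 − 0.26) = 0.8649
logit = ln(0.8649/0.1351) = 1.8563
θ = β + logit/(α) = 0.1 + 1.8563/1.8000 = 1.1313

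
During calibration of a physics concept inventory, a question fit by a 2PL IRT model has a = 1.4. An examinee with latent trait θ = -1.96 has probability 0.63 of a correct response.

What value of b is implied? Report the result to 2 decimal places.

-2.34

P(θ) = 1 / (1 + exp(−a(θ − b)))
logit(0.63) = ln(0.63/0.37) = 0.5322
b = θ − logit/(a) = -1.96 − 0.5322/1.4000 = -2.3402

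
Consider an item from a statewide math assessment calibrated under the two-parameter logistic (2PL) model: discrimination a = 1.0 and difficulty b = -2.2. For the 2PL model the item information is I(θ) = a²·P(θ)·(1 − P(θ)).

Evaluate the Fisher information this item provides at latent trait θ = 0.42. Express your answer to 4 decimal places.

P = 1/(1+e^{-2.6200}) = 0.9321
P(1−P) = 0.9321 × 0.0679 = 0.0633
I = a² × P(1−P) = 1.0² × 0.0633 = 0.06326

0.0633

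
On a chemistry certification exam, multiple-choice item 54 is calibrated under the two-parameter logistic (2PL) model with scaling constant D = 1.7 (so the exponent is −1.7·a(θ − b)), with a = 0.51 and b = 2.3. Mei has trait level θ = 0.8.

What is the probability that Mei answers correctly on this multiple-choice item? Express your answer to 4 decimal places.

P(θ) = 1 / (1 + exp(−D·a(θ − b)))
Exponent: 1.7 × 0.51 × (0.8 − 2.3) = -1.3005
1/(1 + e^{1.3005}) = 0.2141
P = 0.2141

0.2141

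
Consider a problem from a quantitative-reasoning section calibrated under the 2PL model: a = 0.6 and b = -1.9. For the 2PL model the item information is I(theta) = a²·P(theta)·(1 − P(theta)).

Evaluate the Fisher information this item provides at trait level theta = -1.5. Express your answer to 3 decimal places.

0.089

P = 1/(1+e^{-0.2400}) = 0.5597
P(1−P) = 0.5597 × 0.4403 = 0.2464
I = a² × P(1−P) = 0.6² × 0.2464 = 0.08872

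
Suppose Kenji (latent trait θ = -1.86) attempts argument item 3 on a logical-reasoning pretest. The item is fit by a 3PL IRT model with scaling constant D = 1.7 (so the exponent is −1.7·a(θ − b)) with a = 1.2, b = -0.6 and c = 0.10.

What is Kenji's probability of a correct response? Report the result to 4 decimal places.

0.1640

P(θ) = c + (1 − c) · 1 / (1 + exp(−D·a(θ − b)))
Exponent: 1.7 × 1.2 × (-1.86 − (-0.6)) = -2.5704
1/(1 + e^{2.5704}) = 0.0711
P = 0.10 + 0.90 × 0.0711 = 0.1640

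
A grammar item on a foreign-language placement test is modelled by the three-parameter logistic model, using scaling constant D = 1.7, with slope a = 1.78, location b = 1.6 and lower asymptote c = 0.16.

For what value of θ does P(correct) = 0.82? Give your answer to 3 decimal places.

P(θ) = c + (1 − c) · 1 / (1 + exp(−D·a(θ − b)))
Remove guessing floor: (0.82 − 0.16)/(1 − 0.16) = 0.7857
logit = ln(0.7857/0.2143) = 1.2993
θ = b + logit/(1.7·a) = 1.6 + 1.2993/3.0260 = 2.0294

2.029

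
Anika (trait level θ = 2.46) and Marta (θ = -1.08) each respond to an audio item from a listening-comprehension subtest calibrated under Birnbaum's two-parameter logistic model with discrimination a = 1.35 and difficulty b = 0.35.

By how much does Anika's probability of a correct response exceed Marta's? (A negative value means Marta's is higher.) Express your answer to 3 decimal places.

P(θ) = 1 / (1 + exp(−a(θ − b)))
P(Anika) = 0.9452  [exponent 2.8485]
P(Marta) = 0.1267  [exponent -1.9305]
Difference = 0.9452 − 0.1267 = 0.8185

0.819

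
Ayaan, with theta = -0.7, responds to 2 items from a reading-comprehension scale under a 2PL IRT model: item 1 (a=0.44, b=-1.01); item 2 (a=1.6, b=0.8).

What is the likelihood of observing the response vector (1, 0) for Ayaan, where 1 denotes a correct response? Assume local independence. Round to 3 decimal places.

0.490

P(theta) = 1 / (1 + exp(−a(theta − b)))
P_1 = 1/(1+e^{-0.1364}) = 0.5340
P_2 = 1/(1+e^{2.4000}) = 0.0832
L = P_1 × (1−P_2) = 0.5340 × 0.9168 = 0.48963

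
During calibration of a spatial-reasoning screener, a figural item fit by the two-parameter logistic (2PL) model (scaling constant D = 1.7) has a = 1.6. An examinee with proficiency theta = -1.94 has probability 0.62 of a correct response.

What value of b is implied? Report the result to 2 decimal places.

P(theta) = 1 / (1 + exp(−D·a(theta − b)))
logit(0.62) = ln(0.62/0.38) = 0.4895
b = theta − logit/(1.7·a) = -1.94 − 0.4895/2.7200 = -2.1200

-2.12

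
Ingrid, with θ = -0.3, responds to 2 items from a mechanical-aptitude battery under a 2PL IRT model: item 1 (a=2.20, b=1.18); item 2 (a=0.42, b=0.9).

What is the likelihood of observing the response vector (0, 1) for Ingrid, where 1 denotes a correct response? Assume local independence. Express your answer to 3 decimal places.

0.363

P(θ) = 1 / (1 + exp(−a(θ − b)))
P_1 = 1/(1+e^{3.2560}) = 0.0371
P_2 = 1/(1+e^{0.5040}) = 0.3766
L = (1−P_1) × P_2 = 0.9629 × 0.3766 = 0.36262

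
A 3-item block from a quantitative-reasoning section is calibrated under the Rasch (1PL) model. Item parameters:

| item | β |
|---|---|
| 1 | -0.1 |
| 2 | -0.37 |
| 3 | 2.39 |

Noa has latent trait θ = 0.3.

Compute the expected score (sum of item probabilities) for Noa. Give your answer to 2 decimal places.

1.37

P(θ) = 1 / (1 + exp(−(θ − β)))
P_1 = 1/(1+e^{-0.4000}) = 0.5987
P_2 = 1/(1+e^{-0.6700}) = 0.6615
P_3 = 1/(1+e^{2.0900}) = 0.1101
E[score] = 0.5987 + 0.6615 + 0.1101 = 1.3703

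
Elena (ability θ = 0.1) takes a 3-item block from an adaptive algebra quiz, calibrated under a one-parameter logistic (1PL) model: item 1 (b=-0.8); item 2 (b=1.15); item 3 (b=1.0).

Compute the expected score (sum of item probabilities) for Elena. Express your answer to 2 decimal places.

1.26

P(θ) = 1 / (1 + exp(−(θ − b)))
P_1 = 1/(1+e^{-0.9000}) = 0.7109
P_2 = 1/(1+e^{1.0500}) = 0.2592
P_3 = 1/(1+e^{0.9000}) = 0.2891
E[score] = 0.7109 + 0.2592 + 0.2891 = 1.2592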